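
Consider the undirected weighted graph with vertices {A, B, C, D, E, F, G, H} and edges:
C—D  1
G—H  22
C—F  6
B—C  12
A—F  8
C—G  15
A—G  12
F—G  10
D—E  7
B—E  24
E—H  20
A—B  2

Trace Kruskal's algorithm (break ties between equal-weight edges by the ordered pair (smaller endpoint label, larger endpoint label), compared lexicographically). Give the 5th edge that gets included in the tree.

A-F

Kruskal's algorithm — process edges by increasing weight (ties by edge label):
C—D (1): add — endpoints in different components.
A—B (2): add — endpoints in different components.
C—F (6): add — endpoints in different components.
D—E (7): add — endpoints in different components.
A—F (8): add — endpoints in different components.
F—G (10): add — endpoints in different components.
A—G (12): skip — A and G already connected.
B—C (12): skip — B and C already connected.
C—G (15): skip — C and G already connected.
E—H (20): add — endpoints in different components.
The 5th edge added is A—F.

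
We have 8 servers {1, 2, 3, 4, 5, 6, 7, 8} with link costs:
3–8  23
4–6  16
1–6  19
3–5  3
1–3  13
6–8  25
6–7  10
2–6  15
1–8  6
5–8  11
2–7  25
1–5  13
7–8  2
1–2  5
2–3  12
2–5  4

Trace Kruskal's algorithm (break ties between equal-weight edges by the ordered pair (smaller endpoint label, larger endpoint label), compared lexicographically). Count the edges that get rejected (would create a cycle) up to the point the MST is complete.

5

Kruskal: consider edges lightest-first.
7–8 (2): add — endpoints in different components.
3–5 (3): add — endpoints in different components.
2–5 (4): add — endpoints in different components.
1–2 (5): add — endpoints in different components.
1–8 (6): add — endpoints in different components.
6–7 (10): add — endpoints in different components.
5–8 (11): skip — 5 and 8 already connected.
2–3 (12): skip — 2 and 3 already connected.
1–3 (13): skip — 1 and 3 already connected.
1–5 (13): skip — 1 and 5 already connected.
2–6 (15): skip — 2 and 6 already connected.
4–6 (16): add — endpoints in different components.
Edges rejected before the tree was complete: 5.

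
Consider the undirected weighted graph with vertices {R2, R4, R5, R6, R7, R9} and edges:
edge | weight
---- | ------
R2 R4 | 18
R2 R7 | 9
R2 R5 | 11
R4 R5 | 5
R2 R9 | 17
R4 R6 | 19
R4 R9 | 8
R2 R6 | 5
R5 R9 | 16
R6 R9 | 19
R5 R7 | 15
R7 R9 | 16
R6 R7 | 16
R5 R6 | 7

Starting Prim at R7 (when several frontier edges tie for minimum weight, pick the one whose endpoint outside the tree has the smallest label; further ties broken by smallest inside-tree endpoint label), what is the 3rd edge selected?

Prim's algorithm from R7:
Step 1: cheapest edge leaving the tree is R2 R7 (9); add R2.
Step 2: cheapest edge leaving the tree is R2 R6 (5); add R6.
Step 3: cheapest edge leaving the tree is R5 R6 (7); add R5.
Step 4: cheapest edge leaving the tree is R4 R5 (5); add R4.
Step 5: cheapest edge leaving the tree is R4 R9 (8); add R9.
The 3rd edge added is R5 R6.

R5-R6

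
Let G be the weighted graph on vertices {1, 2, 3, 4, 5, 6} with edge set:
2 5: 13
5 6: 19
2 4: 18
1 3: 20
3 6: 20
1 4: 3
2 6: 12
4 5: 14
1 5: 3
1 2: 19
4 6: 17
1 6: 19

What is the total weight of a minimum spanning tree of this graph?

Kruskal: consider edges lightest-first.
1 4 (3): add. Components now {1,4} {2} {3} {5} {6}
1 5 (3): add. Components now {1,4,5} {2} {3} {6}
2 6 (12): add. Components now {1,4,5} {2,6} {3}
2 5 (13): add. Components now {1,2,4,5,6} {3}
4 5 (14): skip — 4 and 5 already connected.
4 6 (17): skip — 4 and 6 already connected.
2 4 (18): skip — 2 and 4 already connected.
1 2 (19): skip — 1 and 2 already connected.
1 6 (19): skip — 1 and 6 already connected.
5 6 (19): skip — 5 and 6 already connected.
1 3 (20): add. Components now {1,2,3,4,5,6}
MST edges: 1 4, 1 5, 2 6, 2 5, 1 3; total weight 3+3+12+13+20 = 51.

51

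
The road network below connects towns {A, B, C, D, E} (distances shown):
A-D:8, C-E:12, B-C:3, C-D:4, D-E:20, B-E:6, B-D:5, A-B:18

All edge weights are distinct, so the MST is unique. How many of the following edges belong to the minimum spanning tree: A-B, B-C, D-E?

Kruskal's algorithm — process edges by increasing weight (ties by edge label):
B-C (3): add — endpoints in different components.
C-D (4): add — endpoints in different components.
B-D (5): skip — B and D already connected.
B-E (6): add — endpoints in different components.
A-D (8): add — endpoints in different components.
MST edge set: {B-C, C-D, B-E, A-D}.
Of the listed edges, {B-C} are in the MST → 1.

1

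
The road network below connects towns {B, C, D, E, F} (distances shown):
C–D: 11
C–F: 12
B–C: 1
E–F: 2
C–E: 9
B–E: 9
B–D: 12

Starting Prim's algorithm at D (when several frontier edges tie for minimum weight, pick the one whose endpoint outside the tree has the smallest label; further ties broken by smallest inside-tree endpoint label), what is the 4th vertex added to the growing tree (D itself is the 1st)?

Prim's algorithm from D:
Step 1: cheapest edge leaving the tree is C–D (11); add C.
Step 2: cheapest edge leaving the tree is B–C (1); add B.
Step 3: cheapest edge leaving the tree is B–E (9); add E.
Step 4: cheapest edge leaving the tree is E–F (2); add F.
Vertex order: D, C, B, E, F. The 4th vertex is E.

E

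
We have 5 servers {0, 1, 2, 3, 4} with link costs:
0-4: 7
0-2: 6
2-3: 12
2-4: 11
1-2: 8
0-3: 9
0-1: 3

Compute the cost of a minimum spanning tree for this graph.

25

Kruskal's algorithm — process edges by increasing weight (ties by edge label):
0-1 (3): add — endpoints in different components.
0-2 (6): add — endpoints in different components.
0-4 (7): add — endpoints in different components.
1-2 (8): skip — 1 and 2 already connected.
0-3 (9): add — endpoints in different components.
MST edges: 0-1, 0-2, 0-4, 0-3; total weight 3+6+7+9 = 25.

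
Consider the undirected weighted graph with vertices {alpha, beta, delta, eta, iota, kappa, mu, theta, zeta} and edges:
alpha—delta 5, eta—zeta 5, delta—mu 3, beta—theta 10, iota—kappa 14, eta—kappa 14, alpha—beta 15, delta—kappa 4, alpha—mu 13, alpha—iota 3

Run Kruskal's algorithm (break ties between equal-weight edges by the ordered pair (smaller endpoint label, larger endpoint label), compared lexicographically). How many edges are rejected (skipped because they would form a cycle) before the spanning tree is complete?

Kruskal's algorithm — process edges by increasing weight (ties by edge label):
alpha—iota (3): add — endpoints in different components.
delta—mu (3): add — endpoints in different components.
delta—kappa (4): add — endpoints in different components.
alpha—delta (5): add — endpoints in different components.
eta—zeta (5): add — endpoints in different components.
beta—theta (10): add — endpoints in different components.
alpha—mu (13): skip — alpha and mu already connected.
eta—kappa (14): add — endpoints in different components.
iota—kappa (14): skip — kappa and iota already connected.
alpha—beta (15): add — endpoints in different components.
Edges rejected before the tree was complete: 2.

2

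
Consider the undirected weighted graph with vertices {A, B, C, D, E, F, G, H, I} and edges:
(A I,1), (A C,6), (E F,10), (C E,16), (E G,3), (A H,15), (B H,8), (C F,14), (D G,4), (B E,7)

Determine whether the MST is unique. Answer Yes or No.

Kruskal: consider edges lightest-first.
A I (1): add — endpoints in different components.
E G (3): add — endpoints in different components.
D G (4): add — endpoints in different components.
A C (6): add — endpoints in different components.
B E (7): add — endpoints in different components.
B H (8): add — endpoints in different components.
E F (10): add — endpoints in different components.
C F (14): add — endpoints in different components.
Every non-tree edge has weight strictly greater than the heaviest edge on the tree path between its endpoints, so the MST is unique.

Yes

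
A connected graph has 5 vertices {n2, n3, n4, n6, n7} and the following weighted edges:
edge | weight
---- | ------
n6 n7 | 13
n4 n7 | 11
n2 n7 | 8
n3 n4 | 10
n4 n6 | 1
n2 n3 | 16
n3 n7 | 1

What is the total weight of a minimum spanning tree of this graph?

Sort edges by weight, then run Kruskal:
n3 n7 (1): add — endpoints in different components.
n4 n6 (1): add — endpoints in different components.
n2 n7 (8): add — endpoints in different components.
n3 n4 (10): add — endpoints in different components.
MST edges: n3 n7, n4 n6, n2 n7, n3 n4; total weight 1+1+8+10 = 20.

20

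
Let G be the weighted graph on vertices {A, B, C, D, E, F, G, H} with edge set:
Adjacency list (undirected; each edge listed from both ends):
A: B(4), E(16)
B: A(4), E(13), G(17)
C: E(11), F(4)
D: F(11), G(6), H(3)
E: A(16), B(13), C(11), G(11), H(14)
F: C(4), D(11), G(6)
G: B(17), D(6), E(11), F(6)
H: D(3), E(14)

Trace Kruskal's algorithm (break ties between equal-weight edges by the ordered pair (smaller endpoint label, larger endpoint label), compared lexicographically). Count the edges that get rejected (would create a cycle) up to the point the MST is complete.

Kruskal's algorithm — process edges by increasing weight (ties by edge label):
D H (3): add — endpoints in different components.
A B (4): add — endpoints in different components.
C F (4): add — endpoints in different components.
D G (6): add — endpoints in different components.
F G (6): add — endpoints in different components.
C E (11): add — endpoints in different components.
D F (11): skip — D and F already connected.
E G (11): skip — E and G already connected.
B E (13): add — endpoints in different components.
Edges rejected before the tree was complete: 2.

2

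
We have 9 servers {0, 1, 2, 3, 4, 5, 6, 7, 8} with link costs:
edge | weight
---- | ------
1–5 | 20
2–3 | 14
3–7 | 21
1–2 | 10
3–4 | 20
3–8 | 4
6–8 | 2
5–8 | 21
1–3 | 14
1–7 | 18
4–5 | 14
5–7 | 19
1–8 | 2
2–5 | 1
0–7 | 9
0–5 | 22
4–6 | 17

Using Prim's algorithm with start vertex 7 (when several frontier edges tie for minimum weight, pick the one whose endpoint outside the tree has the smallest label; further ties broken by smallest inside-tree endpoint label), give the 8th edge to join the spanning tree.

4-5

Prim's algorithm from 7:
Step 1: cheapest edge leaving the tree is 0–7 (9); add 0.
Step 2: cheapest edge leaving the tree is 1–7 (18); add 1.
Step 3: cheapest edge leaving the tree is 1–8 (2); add 8.
Step 4: cheapest edge leaving the tree is 6–8 (2); add 6.
Step 5: cheapest edge leaving the tree is 3–8 (4); add 3.
Step 6: cheapest edge leaving the tree is 1–2 (10); add 2.
Step 7: cheapest edge leaving the tree is 2–5 (1); add 5.
Step 8: cheapest edge leaving the tree is 4–5 (14); add 4.
The 8th edge added is 4–5.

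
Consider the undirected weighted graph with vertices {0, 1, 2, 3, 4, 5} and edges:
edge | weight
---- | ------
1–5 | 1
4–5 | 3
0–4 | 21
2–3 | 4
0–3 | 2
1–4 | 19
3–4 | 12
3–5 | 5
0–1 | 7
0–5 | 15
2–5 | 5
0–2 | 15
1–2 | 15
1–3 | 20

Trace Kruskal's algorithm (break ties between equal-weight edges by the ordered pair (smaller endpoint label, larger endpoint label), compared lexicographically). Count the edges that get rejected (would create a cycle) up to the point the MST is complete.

Kruskal's algorithm — process edges by increasing weight (ties by edge label):
1–5 (1): add — endpoints in different components.
0–3 (2): add — endpoints in different components.
4–5 (3): add — endpoints in different components.
2–3 (4): add — endpoints in different components.
2–5 (5): add — endpoints in different components.
Edges rejected before the tree was complete: 0.

0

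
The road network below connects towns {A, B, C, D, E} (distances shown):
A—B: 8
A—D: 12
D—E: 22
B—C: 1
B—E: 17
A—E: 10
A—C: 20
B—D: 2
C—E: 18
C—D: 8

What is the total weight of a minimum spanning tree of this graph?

21

Kruskal: consider edges lightest-first.
B—C (1): add. Components now {A} {B,C} {D} {E}
B—D (2): add. Components now {A} {B,C,D} {E}
A—B (8): add. Components now {A,B,C,D} {E}
C—D (8): skip — C and D already connected.
A—E (10): add. Components now {A,B,C,D,E}
MST edges: B—C, B—D, A—B, A—E; total weight 1+2+8+10 = 21.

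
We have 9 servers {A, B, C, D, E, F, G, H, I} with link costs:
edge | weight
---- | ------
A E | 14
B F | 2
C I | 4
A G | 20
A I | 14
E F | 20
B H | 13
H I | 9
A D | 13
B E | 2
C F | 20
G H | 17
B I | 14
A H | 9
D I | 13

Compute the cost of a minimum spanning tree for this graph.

Kruskal: consider edges lightest-first.
B E (2): add — endpoints in different components.
B F (2): add — endpoints in different components.
C I (4): add — endpoints in different components.
A H (9): add — endpoints in different components.
H I (9): add — endpoints in different components.
A D (13): add — endpoints in different components.
B H (13): add — endpoints in different components.
D I (13): skip — D and I already connected.
A E (14): skip — A and E already connected.
A I (14): skip — A and I already connected.
B I (14): skip — B and I already connected.
G H (17): add — endpoints in different components.
MST edges: B E, B F, C I, A H, H I, A D, B H, G H; total weight 2+2+4+9+9+13+13+17 = 69.

69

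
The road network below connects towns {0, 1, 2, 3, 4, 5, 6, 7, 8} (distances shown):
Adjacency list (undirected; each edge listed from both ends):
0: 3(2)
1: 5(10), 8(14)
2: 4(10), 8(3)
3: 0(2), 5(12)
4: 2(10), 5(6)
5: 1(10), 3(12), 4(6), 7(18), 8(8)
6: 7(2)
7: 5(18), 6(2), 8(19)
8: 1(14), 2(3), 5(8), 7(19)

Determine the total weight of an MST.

Sort edges by weight, then run Kruskal:
0—3 (2): add — endpoints in different components.
6—7 (2): add — endpoints in different components.
2—8 (3): add — endpoints in different components.
4—5 (6): add — endpoints in different components.
5—8 (8): add — endpoints in different components.
1—5 (10): add — endpoints in different components.
2—4 (10): skip — 2 and 4 already connected.
3—5 (12): add — endpoints in different components.
1—8 (14): skip — 1 and 8 already connected.
5—7 (18): add — endpoints in different components.
MST edges: 0—3, 6—7, 2—8, 4—5, 5—8, 1—5, 3—5, 5—7; total weight 2+2+3+6+8+10+12+18 = 61.

61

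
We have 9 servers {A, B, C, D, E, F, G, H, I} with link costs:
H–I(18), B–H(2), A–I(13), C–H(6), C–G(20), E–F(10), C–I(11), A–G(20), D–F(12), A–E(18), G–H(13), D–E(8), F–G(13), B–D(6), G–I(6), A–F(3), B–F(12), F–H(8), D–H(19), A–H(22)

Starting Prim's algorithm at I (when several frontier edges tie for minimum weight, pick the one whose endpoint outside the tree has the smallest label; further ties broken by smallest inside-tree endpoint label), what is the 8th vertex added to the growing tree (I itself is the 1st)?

Prim's algorithm from I:
Step 1: cheapest edge leaving the tree is G–I (6); add G.
Step 2: cheapest edge leaving the tree is C–I (11); add C.
Step 3: cheapest edge leaving the tree is C–H (6); add H.
Step 4: cheapest edge leaving the tree is B–H (2); add B.
Step 5: cheapest edge leaving the tree is B–D (6); add D.
Step 6: cheapest edge leaving the tree is D–E (8); add E.
Step 7: cheapest edge leaving the tree is F–H (8); add F.
Step 8: cheapest edge leaving the tree is A–F (3); add A.
Vertex order: I, G, C, H, B, D, E, F, A. The 8th vertex is F.

F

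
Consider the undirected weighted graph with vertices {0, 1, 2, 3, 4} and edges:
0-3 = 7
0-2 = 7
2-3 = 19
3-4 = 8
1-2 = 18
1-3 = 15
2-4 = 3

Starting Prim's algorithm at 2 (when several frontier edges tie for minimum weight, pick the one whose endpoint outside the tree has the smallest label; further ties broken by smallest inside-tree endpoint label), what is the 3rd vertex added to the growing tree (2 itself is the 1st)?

Grow the tree from 2 using Prim:
Step 1: cheapest edge leaving the tree is 2-4 (3); add 4.
Step 2: cheapest edge leaving the tree is 0-2 (7); add 0.
Step 3: cheapest edge leaving the tree is 0-3 (7); add 3.
Step 4: cheapest edge leaving the tree is 1-3 (15); add 1.
Vertex order: 2, 4, 0, 3, 1. The 3rd vertex is 0.

0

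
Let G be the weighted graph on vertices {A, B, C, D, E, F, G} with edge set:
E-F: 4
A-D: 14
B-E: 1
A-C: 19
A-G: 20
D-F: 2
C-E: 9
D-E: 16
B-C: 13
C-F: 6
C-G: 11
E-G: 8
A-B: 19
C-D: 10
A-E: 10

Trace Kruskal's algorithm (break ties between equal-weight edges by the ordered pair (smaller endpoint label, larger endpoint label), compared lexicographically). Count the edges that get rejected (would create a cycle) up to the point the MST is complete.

1

Kruskal: consider edges lightest-first.
B-E (1): add — endpoints in different components.
D-F (2): add — endpoints in different components.
E-F (4): add — endpoints in different components.
C-F (6): add — endpoints in different components.
E-G (8): add — endpoints in different components.
C-E (9): skip — C and E already connected.
A-E (10): add — endpoints in different components.
Edges rejected before the tree was complete: 1.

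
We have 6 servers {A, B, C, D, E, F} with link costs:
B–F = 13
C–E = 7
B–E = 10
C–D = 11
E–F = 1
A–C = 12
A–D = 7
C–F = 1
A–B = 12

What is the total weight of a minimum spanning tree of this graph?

Sort edges by weight, then run Kruskal:
C–F (1): add. Components now {A} {B} {C,F} {D} {E}
E–F (1): add. Components now {A} {B} {C,E,F} {D}
A–D (7): add. Components now {A,D} {B} {C,E,F}
C–E (7): skip — C and E already connected.
B–E (10): add. Components now {A,D} {B,C,E,F}
C–D (11): add. Components now {A,B,C,D,E,F}
MST edges: C–F, E–F, A–D, B–E, C–D; total weight 1+1+7+10+11 = 30.

30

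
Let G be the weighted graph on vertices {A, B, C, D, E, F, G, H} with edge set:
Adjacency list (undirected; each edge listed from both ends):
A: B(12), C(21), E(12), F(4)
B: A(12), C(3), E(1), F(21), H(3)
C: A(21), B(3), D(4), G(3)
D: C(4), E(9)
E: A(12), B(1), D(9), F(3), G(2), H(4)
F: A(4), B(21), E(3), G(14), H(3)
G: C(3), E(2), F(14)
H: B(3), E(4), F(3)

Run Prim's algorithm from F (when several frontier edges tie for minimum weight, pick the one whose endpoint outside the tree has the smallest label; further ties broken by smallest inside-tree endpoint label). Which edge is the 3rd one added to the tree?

Grow the tree from F using Prim:
Step 1: cheapest edge leaving the tree is E–F (3); add E.
Step 2: cheapest edge leaving the tree is B–E (1); add B.
Step 3: cheapest edge leaving the tree is E–G (2); add G.
Step 4: cheapest edge leaving the tree is B–C (3); add C.
Step 5: cheapest edge leaving the tree is B–H (3); add H.
Step 6: cheapest edge leaving the tree is A–F (4); add A.
Step 7: cheapest edge leaving the tree is C–D (4); add D.
The 3rd edge added is E–G.

E-G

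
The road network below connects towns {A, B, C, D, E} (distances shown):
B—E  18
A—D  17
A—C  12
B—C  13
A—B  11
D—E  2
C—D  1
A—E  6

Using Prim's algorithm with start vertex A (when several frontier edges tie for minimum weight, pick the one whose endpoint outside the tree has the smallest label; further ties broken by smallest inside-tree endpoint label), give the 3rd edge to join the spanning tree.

Prim's algorithm from A:
Step 1: frontier [A—E 6, A—B 11, A—C 12, A—D 17] → take A—E (6); add E.
Step 2: frontier [A—B 11, A—C 12, A—D 17, D—E 2, B—E 18] → take D—E (2); add D.
Step 3: frontier [A—B 11, A—C 12, C—D 1, B—E 18] → take C—D (1); add C.
Step 4: frontier [A—B 11, B—C 13, B—E 18] → take A—B (11); add B.
The 3rd edge added is C—D.

C-D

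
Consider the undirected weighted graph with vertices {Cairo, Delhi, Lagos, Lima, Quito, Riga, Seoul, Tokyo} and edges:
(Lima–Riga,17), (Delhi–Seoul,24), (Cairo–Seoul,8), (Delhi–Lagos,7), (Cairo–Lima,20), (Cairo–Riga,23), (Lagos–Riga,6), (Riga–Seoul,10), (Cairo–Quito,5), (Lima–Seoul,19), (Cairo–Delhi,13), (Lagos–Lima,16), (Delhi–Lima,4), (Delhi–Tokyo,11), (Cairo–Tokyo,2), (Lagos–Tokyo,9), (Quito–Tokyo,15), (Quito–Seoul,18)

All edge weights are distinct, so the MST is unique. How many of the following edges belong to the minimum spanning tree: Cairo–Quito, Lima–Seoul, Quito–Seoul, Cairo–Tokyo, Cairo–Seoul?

Kruskal: consider edges lightest-first.
Cairo–Tokyo (2): add — endpoints in different components.
Delhi–Lima (4): add — endpoints in different components.
Cairo–Quito (5): add — endpoints in different components.
Lagos–Riga (6): add — endpoints in different components.
Delhi–Lagos (7): add — endpoints in different components.
Cairo–Seoul (8): add — endpoints in different components.
Lagos–Tokyo (9): add — endpoints in different components.
MST edge set: {Cairo–Tokyo, Delhi–Lima, Cairo–Quito, Lagos–Riga, Delhi–Lagos, Cairo–Seoul, Lagos–Tokyo}.
Of the listed edges, {Cairo–Quito, Cairo–Tokyo, Cairo–Seoul} are in the MST → 3.

3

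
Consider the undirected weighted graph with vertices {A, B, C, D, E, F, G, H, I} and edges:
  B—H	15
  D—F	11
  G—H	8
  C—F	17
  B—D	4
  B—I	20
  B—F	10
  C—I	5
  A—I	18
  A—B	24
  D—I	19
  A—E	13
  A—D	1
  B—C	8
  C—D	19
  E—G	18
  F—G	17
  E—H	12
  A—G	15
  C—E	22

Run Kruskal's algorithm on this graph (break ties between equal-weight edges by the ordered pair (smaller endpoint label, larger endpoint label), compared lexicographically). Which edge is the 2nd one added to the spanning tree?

Sort edges by weight, then run Kruskal:
A—D (1): add — endpoints in different components.
B—D (4): add — endpoints in different components.
C—I (5): add — endpoints in different components.
B—C (8): add — endpoints in different components.
G—H (8): add — endpoints in different components.
B—F (10): add — endpoints in different components.
D—F (11): skip — D and F already connected.
E—H (12): add — endpoints in different components.
A—E (13): add — endpoints in different components.
The 2nd edge added is B—D.

B-D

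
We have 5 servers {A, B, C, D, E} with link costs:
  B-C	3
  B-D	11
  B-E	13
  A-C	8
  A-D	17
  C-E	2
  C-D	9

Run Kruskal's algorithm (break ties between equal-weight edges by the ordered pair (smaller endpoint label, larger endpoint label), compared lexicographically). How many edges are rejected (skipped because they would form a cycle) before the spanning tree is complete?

0

Sort edges by weight, then run Kruskal:
C-E (2): add — endpoints in different components.
B-C (3): add — endpoints in different components.
A-C (8): add — endpoints in different components.
C-D (9): add — endpoints in different components.
Edges rejected before the tree was complete: 0.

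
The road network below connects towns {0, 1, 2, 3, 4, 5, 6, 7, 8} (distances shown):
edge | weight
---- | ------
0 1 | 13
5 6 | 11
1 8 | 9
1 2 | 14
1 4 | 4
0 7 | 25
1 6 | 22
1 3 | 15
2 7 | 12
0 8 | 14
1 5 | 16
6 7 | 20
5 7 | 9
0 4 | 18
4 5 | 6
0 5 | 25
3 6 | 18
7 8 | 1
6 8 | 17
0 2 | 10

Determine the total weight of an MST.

68

Kruskal's algorithm — process edges by increasing weight (ties by edge label):
7 8 (1): add — endpoints in different components.
1 4 (4): add — endpoints in different components.
4 5 (6): add — endpoints in different components.
1 8 (9): add — endpoints in different components.
5 7 (9): skip — 5 and 7 already connected.
0 2 (10): add — endpoints in different components.
5 6 (11): add — endpoints in different components.
2 7 (12): add — endpoints in different components.
0 1 (13): skip — 0 and 1 already connected.
0 8 (14): skip — 0 and 8 already connected.
1 2 (14): skip — 1 and 2 already connected.
1 3 (15): add — endpoints in different components.
MST edges: 7 8, 1 4, 4 5, 1 8, 0 2, 5 6, 2 7, 1 3; total weight 1+4+6+9+10+11+12+15 = 68.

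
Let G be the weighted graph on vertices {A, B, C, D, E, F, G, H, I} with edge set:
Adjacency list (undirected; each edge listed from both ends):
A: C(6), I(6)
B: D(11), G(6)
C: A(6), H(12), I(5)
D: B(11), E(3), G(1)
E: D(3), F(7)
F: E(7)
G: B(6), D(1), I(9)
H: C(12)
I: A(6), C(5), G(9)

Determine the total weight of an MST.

Kruskal's algorithm — process edges by increasing weight (ties by edge label):
D—G (1): add — endpoints in different components.
D—E (3): add — endpoints in different components.
C—I (5): add — endpoints in different components.
A—C (6): add — endpoints in different components.
A—I (6): skip — A and I already connected.
B—G (6): add — endpoints in different components.
E—F (7): add — endpoints in different components.
G—I (9): add — endpoints in different components.
B—D (11): skip — B and D already connected.
C—H (12): add — endpoints in different components.
MST edges: D—G, D—E, C—I, A—C, B—G, E—F, G—I, C—H; total weight 1+3+5+6+6+7+9+12 = 49.

49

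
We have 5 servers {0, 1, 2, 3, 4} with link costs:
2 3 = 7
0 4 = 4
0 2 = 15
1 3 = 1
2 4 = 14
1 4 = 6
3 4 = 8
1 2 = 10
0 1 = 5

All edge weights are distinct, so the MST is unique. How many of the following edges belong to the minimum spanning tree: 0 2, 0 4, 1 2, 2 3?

2

Kruskal's algorithm — process edges by increasing weight (ties by edge label):
1 3 (1): add. Components now {0} {1,3} {2} {4}
0 4 (4): add. Components now {0,4} {1,3} {2}
0 1 (5): add. Components now {0,1,3,4} {2}
1 4 (6): skip — 1 and 4 already connected.
2 3 (7): add. Components now {0,1,2,3,4}
MST edge set: {1 3, 0 4, 0 1, 2 3}.
Of the listed edges, {0 4, 2 3} are in the MST → 2.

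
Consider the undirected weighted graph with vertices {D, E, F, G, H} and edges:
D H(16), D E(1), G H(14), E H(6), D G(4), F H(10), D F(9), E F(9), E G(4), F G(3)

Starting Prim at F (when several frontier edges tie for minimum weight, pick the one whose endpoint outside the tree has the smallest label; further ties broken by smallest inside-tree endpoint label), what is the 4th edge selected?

E-H

Prim, starting at F.
Step 1: frontier [F G 3, D F 9, E F 9, F H 10] → take F G (3); add G.
Step 2: frontier [D F 9, E F 9, F H 10, D G 4, E G 4, G H 14] → take D G (4); add D.
Step 3: frontier [D E 1, D H 16, E F 9, F H 10, E G 4, G H 14] → take D E (1); add E.
Step 4: frontier [D H 16, E H 6, F H 10, G H 14] → take E H (6); add H.
The 4th edge added is E H.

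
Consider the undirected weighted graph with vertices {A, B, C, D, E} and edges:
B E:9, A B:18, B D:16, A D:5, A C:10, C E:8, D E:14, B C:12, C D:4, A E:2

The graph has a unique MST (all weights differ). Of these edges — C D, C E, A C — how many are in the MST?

1

Kruskal: consider edges lightest-first.
A E (2): add. Components now {A,E} {B} {C} {D}
C D (4): add. Components now {A,E} {B} {C,D}
A D (5): add. Components now {A,C,D,E} {B}
C E (8): skip — C and E already connected.
B E (9): add. Components now {A,B,C,D,E}
MST edge set: {A E, C D, A D, B E}.
Of the listed edges, {C D} are in the MST → 1.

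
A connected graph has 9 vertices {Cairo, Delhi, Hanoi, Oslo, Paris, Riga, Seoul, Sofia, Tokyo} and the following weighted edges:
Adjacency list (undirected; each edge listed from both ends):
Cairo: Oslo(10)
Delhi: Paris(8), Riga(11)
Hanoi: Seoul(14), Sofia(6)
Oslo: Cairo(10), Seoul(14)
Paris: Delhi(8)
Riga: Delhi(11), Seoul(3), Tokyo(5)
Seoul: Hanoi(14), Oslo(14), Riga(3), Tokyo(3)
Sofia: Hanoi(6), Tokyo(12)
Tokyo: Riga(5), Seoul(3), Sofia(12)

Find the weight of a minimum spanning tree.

Kruskal's algorithm — process edges by increasing weight (ties by edge label):
Riga—Seoul (3): add — endpoints in different components.
Seoul—Tokyo (3): add — endpoints in different components.
Riga—Tokyo (5): skip — Tokyo and Riga already connected.
Hanoi—Sofia (6): add — endpoints in different components.
Delhi—Paris (8): add — endpoints in different components.
Cairo—Oslo (10): add — endpoints in different components.
Delhi—Riga (11): add — endpoints in different components.
Sofia—Tokyo (12): add — endpoints in different components.
Hanoi—Seoul (14): skip — Seoul and Hanoi already connected.
Oslo—Seoul (14): add — endpoints in different components.
MST edges: Riga—Seoul, Seoul—Tokyo, Hanoi—Sofia, Delhi—Paris, Cairo—Oslo, Delhi—Riga, Sofia—Tokyo, Oslo—Seoul; total weight 3+3+6+8+10+11+12+14 = 67.

67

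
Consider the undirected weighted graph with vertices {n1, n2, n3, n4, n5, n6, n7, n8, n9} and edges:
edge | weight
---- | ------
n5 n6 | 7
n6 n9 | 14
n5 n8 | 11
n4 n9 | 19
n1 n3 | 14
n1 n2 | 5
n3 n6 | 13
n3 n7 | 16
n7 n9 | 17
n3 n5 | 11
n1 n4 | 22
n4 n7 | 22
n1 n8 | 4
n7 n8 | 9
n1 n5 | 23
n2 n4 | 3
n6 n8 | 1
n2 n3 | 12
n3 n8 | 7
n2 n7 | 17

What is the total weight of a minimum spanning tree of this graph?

50

Kruskal's algorithm — process edges by increasing weight (ties by edge label):
n6 n8 (1): add — endpoints in different components.
n2 n4 (3): add — endpoints in different components.
n1 n8 (4): add — endpoints in different components.
n1 n2 (5): add — endpoints in different components.
n3 n8 (7): add — endpoints in different components.
n5 n6 (7): add — endpoints in different components.
n7 n8 (9): add — endpoints in different components.
n3 n5 (11): skip — n5 and n3 already connected.
n5 n8 (11): skip — n8 and n5 already connected.
n2 n3 (12): skip — n2 and n3 already connected.
n3 n6 (13): skip — n6 and n3 already connected.
n1 n3 (14): skip — n1 and n3 already connected.
n6 n9 (14): add — endpoints in different components.
MST edges: n6 n8, n2 n4, n1 n8, n1 n2, n3 n8, n5 n6, n7 n8, n6 n9; total weight 1+3+4+5+7+7+9+14 = 50.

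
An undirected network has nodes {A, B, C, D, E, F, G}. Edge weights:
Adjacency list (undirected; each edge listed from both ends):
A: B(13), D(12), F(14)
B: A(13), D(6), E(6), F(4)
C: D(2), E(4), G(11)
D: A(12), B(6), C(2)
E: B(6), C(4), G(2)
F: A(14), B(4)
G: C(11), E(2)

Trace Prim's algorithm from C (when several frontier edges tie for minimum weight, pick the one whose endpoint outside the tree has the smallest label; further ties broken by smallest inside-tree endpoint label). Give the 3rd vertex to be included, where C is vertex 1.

E

Prim's algorithm from C:
Step 1: cheapest edge leaving the tree is C-D (2); add D.
Step 2: cheapest edge leaving the tree is C-E (4); add E.
Step 3: cheapest edge leaving the tree is E-G (2); add G.
Step 4: cheapest edge leaving the tree is B-D (6); add B.
Step 5: cheapest edge leaving the tree is B-F (4); add F.
Step 6: cheapest edge leaving the tree is A-D (12); add A.
Vertex order: C, D, E, G, B, F, A. The 3rd vertex is E.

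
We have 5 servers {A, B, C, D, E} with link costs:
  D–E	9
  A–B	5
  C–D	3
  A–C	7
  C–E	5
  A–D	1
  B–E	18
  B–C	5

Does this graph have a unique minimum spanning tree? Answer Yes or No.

Kruskal: consider edges lightest-first.
A–D (1): add — endpoints in different components.
C–D (3): add — endpoints in different components.
A–B (5): add — endpoints in different components.
B–C (5): skip — B and C already connected.
C–E (5): add — endpoints in different components.
Non-tree edge B–C has weight 5, equal to the heaviest edge on its tree cycle — swapping gives another MST of the same weight. Not unique.

No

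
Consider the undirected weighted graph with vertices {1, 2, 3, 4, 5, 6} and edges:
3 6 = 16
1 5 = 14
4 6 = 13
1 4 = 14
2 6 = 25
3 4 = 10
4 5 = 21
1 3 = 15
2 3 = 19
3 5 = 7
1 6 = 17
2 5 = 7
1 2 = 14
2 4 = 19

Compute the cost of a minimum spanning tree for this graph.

Kruskal: consider edges lightest-first.
2 5 (7): add — endpoints in different components.
3 5 (7): add — endpoints in different components.
3 4 (10): add — endpoints in different components.
4 6 (13): add — endpoints in different components.
1 2 (14): add — endpoints in different components.
MST edges: 2 5, 3 5, 3 4, 4 6, 1 2; total weight 7+7+10+13+14 = 51.

51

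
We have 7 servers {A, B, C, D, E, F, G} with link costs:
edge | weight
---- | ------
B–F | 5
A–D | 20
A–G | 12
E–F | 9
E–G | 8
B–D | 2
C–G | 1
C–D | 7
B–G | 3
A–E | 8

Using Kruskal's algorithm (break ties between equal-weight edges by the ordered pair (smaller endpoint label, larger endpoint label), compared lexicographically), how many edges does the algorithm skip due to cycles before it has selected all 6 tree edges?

1

Kruskal: consider edges lightest-first.
C–G (1): add — endpoints in different components.
B–D (2): add — endpoints in different components.
B–G (3): add — endpoints in different components.
B–F (5): add — endpoints in different components.
C–D (7): skip — C and D already connected.
A–E (8): add — endpoints in different components.
E–G (8): add — endpoints in different components.
Edges rejected before the tree was complete: 1.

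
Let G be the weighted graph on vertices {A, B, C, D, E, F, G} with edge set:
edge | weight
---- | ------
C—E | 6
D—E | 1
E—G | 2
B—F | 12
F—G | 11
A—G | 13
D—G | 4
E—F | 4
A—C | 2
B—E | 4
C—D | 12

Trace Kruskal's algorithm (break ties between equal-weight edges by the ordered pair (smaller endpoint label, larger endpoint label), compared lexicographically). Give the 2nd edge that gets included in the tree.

A-C

Kruskal: consider edges lightest-first.
D—E (1): add — endpoints in different components.
A—C (2): add — endpoints in different components.
E—G (2): add — endpoints in different components.
B—E (4): add — endpoints in different components.
D—G (4): skip — D and G already connected.
E—F (4): add — endpoints in different components.
C—E (6): add — endpoints in different components.
The 2nd edge added is A—C.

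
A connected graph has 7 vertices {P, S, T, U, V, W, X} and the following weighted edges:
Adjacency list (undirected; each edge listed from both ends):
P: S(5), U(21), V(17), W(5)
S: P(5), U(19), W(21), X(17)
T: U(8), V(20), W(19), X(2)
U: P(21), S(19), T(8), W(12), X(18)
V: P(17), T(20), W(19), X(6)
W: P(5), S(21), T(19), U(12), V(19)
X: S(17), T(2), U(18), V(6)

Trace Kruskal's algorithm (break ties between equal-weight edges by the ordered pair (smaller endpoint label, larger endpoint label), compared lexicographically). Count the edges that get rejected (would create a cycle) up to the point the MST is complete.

0

Kruskal's algorithm — process edges by increasing weight (ties by edge label):
T X (2): add. Components now {U} {T,X} {V} {W} {P} {S}
P S (5): add. Components now {U} {T,X} {V} {W} {P,S}
P W (5): add. Components now {U} {T,X} {V} {P,S,W}
V X (6): add. Components now {U} {T,V,X} {P,S,W}
T U (8): add. Components now {T,U,V,X} {P,S,W}
U W (12): add. Components now {P,S,T,U,V,W,X}
Edges rejected before the tree was complete: 0.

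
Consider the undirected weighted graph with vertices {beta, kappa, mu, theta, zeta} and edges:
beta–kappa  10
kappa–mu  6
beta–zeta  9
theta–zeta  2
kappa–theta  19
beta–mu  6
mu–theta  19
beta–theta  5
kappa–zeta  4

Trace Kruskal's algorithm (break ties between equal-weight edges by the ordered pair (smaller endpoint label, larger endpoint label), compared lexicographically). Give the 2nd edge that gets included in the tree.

kappa-zeta

Kruskal's algorithm — process edges by increasing weight (ties by edge label):
theta–zeta (2): add — endpoints in different components.
kappa–zeta (4): add — endpoints in different components.
beta–theta (5): add — endpoints in different components.
beta–mu (6): add — endpoints in different components.
The 2nd edge added is kappa–zeta.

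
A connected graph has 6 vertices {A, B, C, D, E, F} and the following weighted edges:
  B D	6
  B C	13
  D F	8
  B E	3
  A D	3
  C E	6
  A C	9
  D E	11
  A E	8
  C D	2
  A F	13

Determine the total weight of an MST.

Prim, starting at D.
Step 1: frontier [C D 2, A D 3, B D 6, D F 8, D E 11] → take C D (2); add C.
Step 2: frontier [C E 6, A C 9, B C 13, A D 3, B D 6, D F 8, D E 11] → take A D (3); add A.
Step 3: frontier [A E 8, A F 13, C E 6, B C 13, B D 6, D F 8, D E 11] → take B D (6); add B.
Step 4: frontier [A E 8, A F 13, B E 3, C E 6, D F 8, D E 11] → take B E (3); add E.
Step 5: frontier [A F 13, D F 8] → take D F (8); add F.
MST edges: C D, A D, B D, B E, D F; total weight 2+3+6+3+8 = 22.

22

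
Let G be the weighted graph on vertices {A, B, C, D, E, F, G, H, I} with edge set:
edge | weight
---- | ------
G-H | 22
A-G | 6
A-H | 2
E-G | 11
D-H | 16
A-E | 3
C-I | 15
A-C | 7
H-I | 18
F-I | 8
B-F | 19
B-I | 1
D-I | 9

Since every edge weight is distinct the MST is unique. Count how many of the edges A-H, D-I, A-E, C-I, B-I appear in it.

Sort edges by weight, then run Kruskal:
B-I (1): add — endpoints in different components.
A-H (2): add — endpoints in different components.
A-E (3): add — endpoints in different components.
A-G (6): add — endpoints in different components.
A-C (7): add — endpoints in different components.
F-I (8): add — endpoints in different components.
D-I (9): add — endpoints in different components.
E-G (11): skip — E and G already connected.
C-I (15): add — endpoints in different components.
MST edge set: {B-I, A-H, A-E, A-G, A-C, F-I, D-I, C-I}.
Of the listed edges, {A-H, D-I, A-E, C-I, B-I} are in the MST → 5.

5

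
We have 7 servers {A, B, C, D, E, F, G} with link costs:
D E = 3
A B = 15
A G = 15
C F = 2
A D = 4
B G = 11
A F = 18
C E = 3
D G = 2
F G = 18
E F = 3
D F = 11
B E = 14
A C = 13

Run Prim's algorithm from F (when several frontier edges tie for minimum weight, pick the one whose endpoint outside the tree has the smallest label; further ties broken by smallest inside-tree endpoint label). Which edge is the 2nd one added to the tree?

Prim, starting at F.
Step 1: frontier [C F 2, E F 3, D F 11, A F 18, F G 18] → take C F (2); add C.
Step 2: frontier [C E 3, A C 13, E F 3, D F 11, A F 18, F G 18] → take C E (3); add E.
Step 3: frontier [A C 13, D E 3, B E 14, D F 11, A F 18, F G 18] → take D E (3); add D.
Step 4: frontier [A C 13, D G 2, A D 4, B E 14, A F 18, F G 18] → take D G (2); add G.
Step 5: frontier [A C 13, A D 4, B E 14, A F 18, B G 11, A G 15] → take A D (4); add A.
Step 6: frontier [A B 15, B E 14, B G 11] → take B G (11); add B.
The 2nd edge added is C E.

C-E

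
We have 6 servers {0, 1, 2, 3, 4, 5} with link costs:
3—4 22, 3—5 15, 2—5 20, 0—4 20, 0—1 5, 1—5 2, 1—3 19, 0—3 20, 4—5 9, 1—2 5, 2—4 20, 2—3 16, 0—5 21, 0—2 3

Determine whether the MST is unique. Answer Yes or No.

No

Kruskal: consider edges lightest-first.
1—5 (2): add. Components now {0} {1,5} {2} {3} {4}
0—2 (3): add. Components now {0,2} {1,5} {3} {4}
0—1 (5): add. Components now {0,1,2,5} {3} {4}
1—2 (5): skip — 1 and 2 already connected.
4—5 (9): add. Components now {0,1,2,4,5} {3}
3—5 (15): add. Components now {0,1,2,3,4,5}
Non-tree edge 1—2 has weight 5, equal to the heaviest edge on its tree cycle — swapping gives another MST of the same weight. Not unique.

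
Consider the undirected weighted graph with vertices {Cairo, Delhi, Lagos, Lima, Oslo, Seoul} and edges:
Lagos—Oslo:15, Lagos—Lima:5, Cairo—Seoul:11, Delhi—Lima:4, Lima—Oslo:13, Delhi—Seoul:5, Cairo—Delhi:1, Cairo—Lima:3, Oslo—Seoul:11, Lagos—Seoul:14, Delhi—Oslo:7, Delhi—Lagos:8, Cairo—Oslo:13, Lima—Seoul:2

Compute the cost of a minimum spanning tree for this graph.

Kruskal's algorithm — process edges by increasing weight (ties by edge label):
Cairo—Delhi (1): add — endpoints in different components.
Lima—Seoul (2): add — endpoints in different components.
Cairo—Lima (3): add — endpoints in different components.
Delhi—Lima (4): skip — Delhi and Lima already connected.
Delhi—Seoul (5): skip — Delhi and Seoul already connected.
Lagos—Lima (5): add — endpoints in different components.
Delhi—Oslo (7): add — endpoints in different components.
MST edges: Cairo—Delhi, Lima—Seoul, Cairo—Lima, Lagos—Lima, Delhi—Oslo; total weight 1+2+3+5+7 = 18.

18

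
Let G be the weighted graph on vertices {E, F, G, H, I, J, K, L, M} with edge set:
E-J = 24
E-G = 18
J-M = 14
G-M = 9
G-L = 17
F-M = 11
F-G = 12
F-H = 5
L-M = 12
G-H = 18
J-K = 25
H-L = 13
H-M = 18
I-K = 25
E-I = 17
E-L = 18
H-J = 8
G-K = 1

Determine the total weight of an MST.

Sort edges by weight, then run Kruskal:
G-K (1): add — endpoints in different components.
F-H (5): add — endpoints in different components.
H-J (8): add — endpoints in different components.
G-M (9): add — endpoints in different components.
F-M (11): add — endpoints in different components.
F-G (12): skip — F and G already connected.
L-M (12): add — endpoints in different components.
H-L (13): skip — H and L already connected.
J-M (14): skip — J and M already connected.
E-I (17): add — endpoints in different components.
G-L (17): skip — G and L already connected.
E-G (18): add — endpoints in different components.
MST edges: G-K, F-H, H-J, G-M, F-M, L-M, E-I, E-G; total weight 1+5+8+9+11+12+17+18 = 81.

81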